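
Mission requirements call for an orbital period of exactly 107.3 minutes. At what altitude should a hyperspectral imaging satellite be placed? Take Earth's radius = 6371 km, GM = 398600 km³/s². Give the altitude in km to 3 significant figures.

1110 km

T = 107.3 min = 6438.0 s.
From T = 2π√(a³/μ): a = (μ T²/4π²)^(1/3) = (398600 × 6438.0² / 4π²)^(1/3) = 7480 km.
Altitude h = a − R = 7480 − 6371 = 1109 km.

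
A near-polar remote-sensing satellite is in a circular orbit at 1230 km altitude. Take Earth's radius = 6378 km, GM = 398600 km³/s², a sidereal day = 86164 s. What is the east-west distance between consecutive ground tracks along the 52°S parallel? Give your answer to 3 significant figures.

1890 km

Semi-major axis a = 6378 + 1230 = 7608 km. Period T = 2π√(a³/μ) = 2π√(7608³/398600) = 6604.2 s = 110.07 min.
Node shift per orbit = (6604.2/86164) × 360° = 27.59°.
Equatorial spacing = 27.59 × 111.3 km/° = 3072 km.
At 52° latitude, spacing = 3072 × cos(52°) = 1891 km.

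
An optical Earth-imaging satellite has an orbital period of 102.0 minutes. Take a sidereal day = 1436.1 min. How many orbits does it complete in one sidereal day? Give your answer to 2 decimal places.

T = 102.0 min = 6120.0 s.
Orbits per sidereal day = 86166 / 6120.0 = 14.079.

14.08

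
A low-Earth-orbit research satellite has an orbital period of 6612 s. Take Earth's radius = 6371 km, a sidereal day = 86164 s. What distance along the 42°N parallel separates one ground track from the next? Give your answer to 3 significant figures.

2280 km

Node shift per orbit = (6612.0/86164) × 360° = 27.63°.
Equatorial spacing = 27.63 × 111.2 km/° = 3072 km.
At 42° latitude, spacing = 3072 × cos(42°) = 2283 km.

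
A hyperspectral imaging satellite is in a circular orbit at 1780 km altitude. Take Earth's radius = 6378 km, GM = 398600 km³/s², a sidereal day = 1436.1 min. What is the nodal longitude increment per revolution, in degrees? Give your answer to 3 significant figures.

Semi-major axis a = 6378 + 1780 = 8158 km. Period T = 2π√(a³/μ) = 2π√(8158³/398600) = 7333.1 s = 122.22 min.
During one orbit Earth rotates (7333.1 / 86166) × 360° = 30.64°.

30.6°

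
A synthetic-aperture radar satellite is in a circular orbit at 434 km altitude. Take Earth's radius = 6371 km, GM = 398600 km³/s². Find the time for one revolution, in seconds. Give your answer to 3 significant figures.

Semi-major axis a = 6371 + 434 = 6805 km. Period T = 2π√(a³/μ) = 2π√(6805³/398600) = 5586.7 s = 93.11 min.

5590 seconds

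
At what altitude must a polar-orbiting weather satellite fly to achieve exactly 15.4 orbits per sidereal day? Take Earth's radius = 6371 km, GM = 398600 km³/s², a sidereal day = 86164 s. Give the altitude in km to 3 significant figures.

441 km

Required period T = 86164 / 15.4 = 5595.1 s.
From T = 2π√(a³/μ): a = (μ T²/4π²)^(1/3) = (398600 × 5595.1² / 4π²)^(1/3) = 6812 km.
Altitude h = a − R = 6812 − 6371 = 441 km.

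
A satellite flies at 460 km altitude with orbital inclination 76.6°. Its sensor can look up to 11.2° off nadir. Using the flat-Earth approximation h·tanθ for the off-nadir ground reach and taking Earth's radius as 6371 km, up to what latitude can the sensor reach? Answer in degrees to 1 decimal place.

77.4°

For a prograde orbit the ground track reaches latitude ±i = ±76.6°.
Sensor half-swath on the ground ≈ 460·tan(11.2°) = 91 km = 0.82° of latitude.
Maximum observable latitude ≈ 76.6 + 0.82 = 77.4°.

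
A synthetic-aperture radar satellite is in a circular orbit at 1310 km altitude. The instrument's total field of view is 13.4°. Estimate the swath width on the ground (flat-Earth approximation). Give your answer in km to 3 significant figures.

308 km

Half-angle = 13.4°/2 = 6.7°.
Swath width ≈ 2h·tan(θ/2) = 2 × 1310 × tan(6.7°) = 307.8 km.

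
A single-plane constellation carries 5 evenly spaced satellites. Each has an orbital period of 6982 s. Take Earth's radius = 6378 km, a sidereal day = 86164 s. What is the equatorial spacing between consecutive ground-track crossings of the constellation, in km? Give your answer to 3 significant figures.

Single-satellite node shift = (6982.0/86164) × 360° = 29.17°.
With 5 satellites evenly phased, successive equator crossings are 29.17/5 = 5.834° apart.
That is 5.834 × 111.3 = 649 km at the equator.

649 km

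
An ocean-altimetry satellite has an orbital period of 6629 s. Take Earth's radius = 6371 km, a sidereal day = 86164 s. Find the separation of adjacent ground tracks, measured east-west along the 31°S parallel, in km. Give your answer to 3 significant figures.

Node shift per orbit = (6629.0/86164) × 360° = 27.70°.
Equatorial spacing = 27.70 × 111.2 km/° = 3080 km.
At 31° latitude, spacing = 3080 × cos(31°) = 2640 km.

2640 km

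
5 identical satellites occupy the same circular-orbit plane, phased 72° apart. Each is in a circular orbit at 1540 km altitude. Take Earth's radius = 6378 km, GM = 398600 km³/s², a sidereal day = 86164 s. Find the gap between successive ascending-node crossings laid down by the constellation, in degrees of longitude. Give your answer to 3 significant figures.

5.86°

Semi-major axis a = 6378 + 1540 = 7918 km. Period T = 2π√(a³/μ) = 2π√(7918³/398600) = 7011.9 s = 116.86 min.
Single-satellite node shift = (7011.9/86164) × 360° = 29.30°.
With 5 satellites evenly phased, successive equator crossings are 29.30/5 = 5.859° apart.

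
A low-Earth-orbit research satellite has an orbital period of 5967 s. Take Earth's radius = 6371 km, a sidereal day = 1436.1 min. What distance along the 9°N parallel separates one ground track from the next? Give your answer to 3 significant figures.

2740 km

Node shift per orbit = (5967.0/86166) × 360° = 24.93°.
Equatorial spacing = 24.93 × 111.2 km/° = 2772 km.
At 9° latitude, spacing = 2772 × cos(9°) = 2738 km.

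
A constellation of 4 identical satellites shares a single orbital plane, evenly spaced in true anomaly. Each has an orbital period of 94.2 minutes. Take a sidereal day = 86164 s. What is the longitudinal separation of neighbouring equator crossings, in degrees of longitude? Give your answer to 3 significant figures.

5.90°

T = 94.2 min = 5652.0 s.
Single-satellite node shift = (5652.0/86164) × 360° = 23.61°.
With 4 satellites evenly phased, successive equator crossings are 23.61/4 = 5.904° apart.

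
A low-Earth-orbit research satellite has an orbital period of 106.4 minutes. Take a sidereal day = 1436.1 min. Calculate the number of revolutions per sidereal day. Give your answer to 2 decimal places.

T = 106.4 min = 6384.0 s.
Orbits per sidereal day = 86166 / 6384.0 = 13.497.

13.50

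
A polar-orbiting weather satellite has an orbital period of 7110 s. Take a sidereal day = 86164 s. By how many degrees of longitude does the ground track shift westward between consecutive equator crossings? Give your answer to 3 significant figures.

During one orbit Earth rotates (7110.0 / 86164) × 360° = 29.71°.

29.7°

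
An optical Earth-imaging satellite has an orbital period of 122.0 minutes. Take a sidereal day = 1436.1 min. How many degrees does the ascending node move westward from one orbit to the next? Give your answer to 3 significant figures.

T = 122.0 min = 7320.0 s.
During one orbit Earth rotates (7320.0 / 86166) × 360° = 30.58°.

30.6°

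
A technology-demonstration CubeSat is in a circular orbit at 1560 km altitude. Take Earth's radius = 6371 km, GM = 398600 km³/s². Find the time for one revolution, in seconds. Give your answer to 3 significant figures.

Semi-major axis a = 6371 + 1560 = 7931 km. Period T = 2π√(a³/μ) = 2π√(7931³/398600) = 7029.2 s = 117.15 min.

7030 seconds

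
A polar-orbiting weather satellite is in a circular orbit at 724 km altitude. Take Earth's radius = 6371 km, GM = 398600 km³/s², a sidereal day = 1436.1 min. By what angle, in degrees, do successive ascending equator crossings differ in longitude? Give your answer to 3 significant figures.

24.8°

Semi-major axis a = 6371 + 724 = 7095 km. Period T = 2π√(a³/μ) = 2π√(7095³/398600) = 5947.6 s = 99.13 min.
During one orbit Earth rotates (5947.6 / 86166) × 360° = 24.85°.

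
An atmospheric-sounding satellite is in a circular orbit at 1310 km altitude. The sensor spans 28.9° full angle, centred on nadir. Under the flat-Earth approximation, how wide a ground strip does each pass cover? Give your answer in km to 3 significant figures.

675 km

Half-angle = 28.9°/2 = 14.45°.
Swath width ≈ 2h·tan(θ/2) = 2 × 1310 × tan(14.45°) = 675.1 km.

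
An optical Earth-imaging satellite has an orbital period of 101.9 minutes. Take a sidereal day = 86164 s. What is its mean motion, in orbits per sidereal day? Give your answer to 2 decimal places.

14.09

T = 101.9 min = 6114.0 s.
Orbits per sidereal day = 86164 / 6114.0 = 14.093.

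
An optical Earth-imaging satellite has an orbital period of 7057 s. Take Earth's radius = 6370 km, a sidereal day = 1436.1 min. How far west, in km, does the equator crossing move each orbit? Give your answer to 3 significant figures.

During one orbit Earth rotates (7057.0 / 86166) × 360° = 29.48°.
At the equator that is 29.48° × (2π·6370/360) km/° = 29.48 × 111.2 = 3278 km.

3280 km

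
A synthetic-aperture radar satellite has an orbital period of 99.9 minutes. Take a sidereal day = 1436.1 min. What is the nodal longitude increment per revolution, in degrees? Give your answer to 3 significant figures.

T = 99.9 min = 5994.0 s.
During one orbit Earth rotates (5994.0 / 86166) × 360° = 25.04°.

25.0°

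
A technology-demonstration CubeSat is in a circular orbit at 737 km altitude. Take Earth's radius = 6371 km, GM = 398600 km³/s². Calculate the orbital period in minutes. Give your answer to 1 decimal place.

99.4 min

Semi-major axis a = 6371 + 737 = 7108 km. Period T = 2π√(a³/μ) = 2π√(7108³/398600) = 5963.9 s = 99.40 min.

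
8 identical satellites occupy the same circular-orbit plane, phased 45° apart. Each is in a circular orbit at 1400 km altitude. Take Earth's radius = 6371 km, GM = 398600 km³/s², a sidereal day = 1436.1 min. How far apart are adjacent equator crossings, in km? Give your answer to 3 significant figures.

Semi-major axis a = 6371 + 1400 = 7771 km. Period T = 2π√(a³/μ) = 2π√(7771³/398600) = 6817.5 s = 113.63 min.
Single-satellite node shift = (6817.5/86166) × 360° = 28.48°.
With 8 satellites evenly phased, successive equator crossings are 28.48/8 = 3.560° apart.
That is 3.560 × 111.2 = 396 km at the equator.

396 km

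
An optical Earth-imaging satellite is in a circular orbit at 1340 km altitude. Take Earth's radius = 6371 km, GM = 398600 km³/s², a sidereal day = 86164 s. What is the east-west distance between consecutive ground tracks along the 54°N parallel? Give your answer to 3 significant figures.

1840 km

Semi-major axis a = 6371 + 1340 = 7711 km. Period T = 2π√(a³/μ) = 2π√(7711³/398600) = 6738.7 s = 112.31 min.
Node shift per orbit = (6738.7/86164) × 360° = 28.15°.
Equatorial spacing = 28.15 × 111.2 km/° = 3131 km.
At 54° latitude, spacing = 3131 × cos(54°) = 1840 km.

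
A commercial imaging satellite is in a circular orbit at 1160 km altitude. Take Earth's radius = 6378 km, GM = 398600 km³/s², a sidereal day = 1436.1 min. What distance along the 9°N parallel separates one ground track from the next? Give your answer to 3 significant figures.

Semi-major axis a = 6378 + 1160 = 7538 km. Period T = 2π√(a³/μ) = 2π√(7538³/398600) = 6513.2 s = 108.55 min.
Node shift per orbit = (6513.2/86166) × 360° = 27.21°.
Equatorial spacing = 27.21 × 111.3 km/° = 3029 km.
At 9° latitude, spacing = 3029 × cos(9°) = 2992 km.

2990 km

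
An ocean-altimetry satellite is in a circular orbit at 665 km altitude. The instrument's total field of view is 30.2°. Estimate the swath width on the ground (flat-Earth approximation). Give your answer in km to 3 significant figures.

359 km

Half-angle = 30.2°/2 = 15.1°.
Swath width ≈ 2h·tan(θ/2) = 2 × 665 × tan(15.1°) = 358.9 km.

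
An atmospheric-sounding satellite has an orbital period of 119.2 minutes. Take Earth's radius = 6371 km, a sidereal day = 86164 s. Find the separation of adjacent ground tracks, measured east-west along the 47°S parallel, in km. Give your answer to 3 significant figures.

2270 km

T = 119.2 min = 7152.0 s.
Node shift per orbit = (7152.0/86164) × 360° = 29.88°.
Equatorial spacing = 29.88 × 111.2 km/° = 3323 km.
At 47° latitude, spacing = 3323 × cos(47°) = 2266 km.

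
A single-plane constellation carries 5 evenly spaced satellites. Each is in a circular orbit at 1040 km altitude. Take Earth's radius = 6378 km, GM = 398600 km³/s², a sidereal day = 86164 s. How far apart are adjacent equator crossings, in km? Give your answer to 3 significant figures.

591 km

Semi-major axis a = 6378 + 1040 = 7418 km. Period T = 2π√(a³/μ) = 2π√(7418³/398600) = 6358.3 s = 105.97 min.
Single-satellite node shift = (6358.3/86164) × 360° = 26.57°.
With 5 satellites evenly phased, successive equator crossings are 26.57/5 = 5.313° apart.
That is 5.313 × 111.3 = 591 km at the equator.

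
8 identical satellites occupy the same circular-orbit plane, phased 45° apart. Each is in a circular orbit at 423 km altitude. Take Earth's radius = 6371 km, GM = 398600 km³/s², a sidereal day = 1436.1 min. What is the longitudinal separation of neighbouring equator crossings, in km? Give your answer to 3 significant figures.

Semi-major axis a = 6371 + 423 = 6794 km. Period T = 2π√(a³/μ) = 2π√(6794³/398600) = 5573.1 s = 92.89 min.
Single-satellite node shift = (5573.1/86166) × 360° = 23.28°.
With 8 satellites evenly phased, successive equator crossings are 23.28/8 = 2.911° apart.
That is 2.911 × 111.2 = 324 km at the equator.

324 km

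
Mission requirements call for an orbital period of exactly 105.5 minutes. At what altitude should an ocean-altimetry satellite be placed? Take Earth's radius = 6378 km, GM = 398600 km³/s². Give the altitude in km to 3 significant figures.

1020 km

T = 105.5 min = 6330.0 s.
From T = 2π√(a³/μ): a = (μ T²/4π²)^(1/3) = (398600 × 6330.0² / 4π²)^(1/3) = 7396 km.
Altitude h = a − R = 7396 − 6378 = 1018 km.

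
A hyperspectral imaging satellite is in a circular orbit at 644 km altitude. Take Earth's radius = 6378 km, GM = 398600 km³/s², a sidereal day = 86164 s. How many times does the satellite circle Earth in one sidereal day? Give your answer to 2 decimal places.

Semi-major axis a = 6378 + 644 = 7022 km. Period T = 2π√(a³/μ) = 2π√(7022³/398600) = 5856.0 s = 97.60 min.
Orbits per sidereal day = 86164 / 5856.0 = 14.714.

14.71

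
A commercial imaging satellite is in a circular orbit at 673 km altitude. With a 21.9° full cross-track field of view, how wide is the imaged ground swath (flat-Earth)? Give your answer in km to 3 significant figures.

Half-angle = 21.9°/2 = 10.95°.
Swath width ≈ 2h·tan(θ/2) = 2 × 673 × tan(10.95°) = 260.4 km.

260 km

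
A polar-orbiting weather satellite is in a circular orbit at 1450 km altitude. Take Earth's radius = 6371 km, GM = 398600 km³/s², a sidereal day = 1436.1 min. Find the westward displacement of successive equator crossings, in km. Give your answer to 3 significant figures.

Semi-major axis a = 6371 + 1450 = 7821 km. Period T = 2π√(a³/μ) = 2π√(7821³/398600) = 6883.4 s = 114.72 min.
During one orbit Earth rotates (6883.4 / 86166) × 360° = 28.76°.
At the equator that is 28.76° × (2π·6371/360) km/° = 28.76 × 111.2 = 3198 km.

3200 km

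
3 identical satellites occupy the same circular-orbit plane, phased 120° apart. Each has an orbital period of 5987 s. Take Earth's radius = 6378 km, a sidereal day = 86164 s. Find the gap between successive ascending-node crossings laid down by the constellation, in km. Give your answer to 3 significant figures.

928 km

Single-satellite node shift = (5987.0/86164) × 360° = 25.01°.
With 3 satellites evenly phased, successive equator crossings are 25.01/3 = 8.338° apart.
That is 8.338 × 111.3 = 928 km at the equator.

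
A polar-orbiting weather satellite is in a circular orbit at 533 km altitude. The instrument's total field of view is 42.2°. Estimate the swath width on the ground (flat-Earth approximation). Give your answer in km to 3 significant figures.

411 km

Half-angle = 42.2°/2 = 21.1°.
Swath width ≈ 2h·tan(θ/2) = 2 × 533 × tan(21.1°) = 411.3 km.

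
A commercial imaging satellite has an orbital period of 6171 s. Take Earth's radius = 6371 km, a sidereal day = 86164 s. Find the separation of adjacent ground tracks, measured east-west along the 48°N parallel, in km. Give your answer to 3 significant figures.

1920 km

Node shift per orbit = (6171.0/86164) × 360° = 25.78°.
Equatorial spacing = 25.78 × 111.2 km/° = 2867 km.
At 48° latitude, spacing = 2867 × cos(48°) = 1918 km.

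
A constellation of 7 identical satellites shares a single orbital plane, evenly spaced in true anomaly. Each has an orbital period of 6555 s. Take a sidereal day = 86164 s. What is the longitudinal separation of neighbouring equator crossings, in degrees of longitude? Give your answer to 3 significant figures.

3.91°

Single-satellite node shift = (6555.0/86164) × 360° = 27.39°.
With 7 satellites evenly phased, successive equator crossings are 27.39/7 = 3.912° apart.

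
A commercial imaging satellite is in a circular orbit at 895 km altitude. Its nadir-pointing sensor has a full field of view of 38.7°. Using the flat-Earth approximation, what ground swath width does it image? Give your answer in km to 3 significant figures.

Half-angle = 38.7°/2 = 19.35°.
Swath width ≈ 2h·tan(θ/2) = 2 × 895 × tan(19.35°) = 628.6 km.

629 km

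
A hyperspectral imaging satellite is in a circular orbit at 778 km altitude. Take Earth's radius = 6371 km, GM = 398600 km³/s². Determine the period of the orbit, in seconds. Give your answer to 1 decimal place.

6015.6 seconds

Semi-major axis a = 6371 + 778 = 7149 km. Period T = 2π√(a³/μ) = 2π√(7149³/398600) = 6015.6 s = 100.26 min.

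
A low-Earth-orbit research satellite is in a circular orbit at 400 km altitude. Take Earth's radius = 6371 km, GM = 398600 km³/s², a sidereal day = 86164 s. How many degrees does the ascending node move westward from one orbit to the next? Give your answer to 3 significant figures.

Semi-major axis a = 6371 + 400 = 6771 km. Period T = 2π√(a³/μ) = 2π√(6771³/398600) = 5544.9 s = 92.41 min.
During one orbit Earth rotates (5544.9 / 86164) × 360° = 23.17°.

23.2°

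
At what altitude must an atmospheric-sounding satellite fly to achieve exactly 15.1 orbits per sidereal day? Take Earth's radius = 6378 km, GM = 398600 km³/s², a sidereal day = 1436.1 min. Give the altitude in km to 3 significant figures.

Required period T = 86166 / 15.1 = 5706.4 s.
From T = 2π√(a³/μ): a = (μ T²/4π²)^(1/3) = (398600 × 5706.4² / 4π²)^(1/3) = 6902 km.
Altitude h = a − R = 6902 − 6378 = 524 km.

524 km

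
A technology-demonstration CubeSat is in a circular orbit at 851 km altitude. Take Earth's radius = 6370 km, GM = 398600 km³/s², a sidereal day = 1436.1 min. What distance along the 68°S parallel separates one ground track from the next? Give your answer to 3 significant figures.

Semi-major axis a = 6370 + 851 = 7221 km. Period T = 2π√(a³/μ) = 2π√(7221³/398600) = 6106.7 s = 101.78 min.
Node shift per orbit = (6106.7/86166) × 360° = 25.51°.
Equatorial spacing = 25.51 × 111.2 km/° = 2837 km.
At 68° latitude, spacing = 2837 × cos(68°) = 1063 km.

1060 km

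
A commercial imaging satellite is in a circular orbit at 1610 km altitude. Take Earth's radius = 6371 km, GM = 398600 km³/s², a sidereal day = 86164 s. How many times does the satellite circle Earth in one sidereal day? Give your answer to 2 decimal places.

Semi-major axis a = 6371 + 1610 = 7981 km. Period T = 2π√(a³/μ) = 2π√(7981³/398600) = 7095.7 s = 118.26 min.
Orbits per sidereal day = 86164 / 7095.7 = 12.143.

12.14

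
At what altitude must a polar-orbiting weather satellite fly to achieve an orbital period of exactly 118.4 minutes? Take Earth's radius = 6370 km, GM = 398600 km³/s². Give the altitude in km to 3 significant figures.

1620 km

T = 118.4 min = 7104.0 s.
From T = 2π√(a³/μ): a = (μ T²/4π²)^(1/3) = (398600 × 7104.0² / 4π²)^(1/3) = 7987 km.
Altitude h = a − R = 7987 − 6370 = 1617 km.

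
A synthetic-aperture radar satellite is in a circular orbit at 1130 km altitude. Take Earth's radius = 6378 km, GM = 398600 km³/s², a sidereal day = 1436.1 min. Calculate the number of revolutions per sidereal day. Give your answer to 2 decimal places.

Semi-major axis a = 6378 + 1130 = 7508 km. Period T = 2π√(a³/μ) = 2π√(7508³/398600) = 6474.4 s = 107.91 min.
Orbits per sidereal day = 86166 / 6474.4 = 13.309.

13.31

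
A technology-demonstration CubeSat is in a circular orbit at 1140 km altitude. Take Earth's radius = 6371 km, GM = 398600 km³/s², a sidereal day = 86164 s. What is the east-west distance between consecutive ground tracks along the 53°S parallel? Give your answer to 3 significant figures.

1810 km

Semi-major axis a = 6371 + 1140 = 7511 km. Period T = 2π√(a³/μ) = 2π√(7511³/398600) = 6478.3 s = 107.97 min.
Node shift per orbit = (6478.3/86164) × 360° = 27.07°.
Equatorial spacing = 27.07 × 111.2 km/° = 3010 km.
At 53° latitude, spacing = 3010 × cos(53°) = 1811 km.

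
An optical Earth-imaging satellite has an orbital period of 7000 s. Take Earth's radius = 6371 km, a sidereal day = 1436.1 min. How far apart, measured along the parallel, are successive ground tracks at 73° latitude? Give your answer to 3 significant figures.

951 km

Node shift per orbit = (7000.0/86166) × 360° = 29.25°.
Equatorial spacing = 29.25 × 111.2 km/° = 3252 km.
At 73° latitude, spacing = 3252 × cos(73°) = 951 km.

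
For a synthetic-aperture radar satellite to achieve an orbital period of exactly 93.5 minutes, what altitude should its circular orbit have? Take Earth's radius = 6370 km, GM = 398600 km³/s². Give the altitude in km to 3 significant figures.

454 km

T = 93.5 min = 5610.0 s.
From T = 2π√(a³/μ): a = (μ T²/4π²)^(1/3) = (398600 × 5610.0² / 4π²)^(1/3) = 6824 km.
Altitude h = a − R = 6824 − 6370 = 454 km.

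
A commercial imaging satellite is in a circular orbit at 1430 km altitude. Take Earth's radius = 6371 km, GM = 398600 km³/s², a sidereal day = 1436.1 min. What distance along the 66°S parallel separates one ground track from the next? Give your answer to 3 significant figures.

1300 km

Semi-major axis a = 6371 + 1430 = 7801 km. Period T = 2π√(a³/μ) = 2π√(7801³/398600) = 6857.0 s = 114.28 min.
Node shift per orbit = (6857.0/86166) × 360° = 28.65°.
Equatorial spacing = 28.65 × 111.2 km/° = 3186 km.
At 66° latitude, spacing = 3186 × cos(66°) = 1296 km.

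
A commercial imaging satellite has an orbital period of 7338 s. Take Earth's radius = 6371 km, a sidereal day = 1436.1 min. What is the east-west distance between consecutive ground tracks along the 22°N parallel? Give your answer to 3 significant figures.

Node shift per orbit = (7338.0/86166) × 360° = 30.66°.
Equatorial spacing = 30.66 × 111.2 km/° = 3409 km.
At 22° latitude, spacing = 3409 × cos(22°) = 3161 km.

3160 km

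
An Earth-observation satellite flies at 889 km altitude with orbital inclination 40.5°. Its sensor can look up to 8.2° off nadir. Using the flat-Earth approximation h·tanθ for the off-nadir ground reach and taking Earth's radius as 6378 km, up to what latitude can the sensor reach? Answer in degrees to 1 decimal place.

41.7°

For a prograde orbit the ground track reaches latitude ±i = ±40.5°.
Sensor half-swath on the ground ≈ 889·tan(8.2°) = 128 km = 1.15° of latitude.
Maximum observable latitude ≈ 40.5 + 1.15 = 41.7°.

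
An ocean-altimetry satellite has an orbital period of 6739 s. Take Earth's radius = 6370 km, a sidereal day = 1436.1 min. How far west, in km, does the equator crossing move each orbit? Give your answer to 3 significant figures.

During one orbit Earth rotates (6739.0 / 86166) × 360° = 28.16°.
At the equator that is 28.16° × (2π·6370/360) km/° = 28.16 × 111.2 = 3130 km.

3130 km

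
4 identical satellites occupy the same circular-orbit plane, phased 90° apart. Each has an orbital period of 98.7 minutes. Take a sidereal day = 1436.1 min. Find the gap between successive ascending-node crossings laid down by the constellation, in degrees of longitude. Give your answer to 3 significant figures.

6.19°

T = 98.7 min = 5922.0 s.
Single-satellite node shift = (5922.0/86166) × 360° = 24.74°.
With 4 satellites evenly phased, successive equator crossings are 24.74/4 = 6.186° apart.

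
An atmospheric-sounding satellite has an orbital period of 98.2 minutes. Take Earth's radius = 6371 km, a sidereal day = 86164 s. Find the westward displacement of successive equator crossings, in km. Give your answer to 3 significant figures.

T = 98.2 min = 5892.0 s.
During one orbit Earth rotates (5892.0 / 86164) × 360° = 24.62°.
At the equator that is 24.62° × (2π·6371/360) km/° = 24.62 × 111.2 = 2737 km.

2740 km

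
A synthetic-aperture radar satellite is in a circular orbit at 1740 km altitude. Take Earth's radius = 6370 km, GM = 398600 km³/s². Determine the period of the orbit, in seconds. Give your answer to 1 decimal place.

7268.5 seconds

Semi-major axis a = 6370 + 1740 = 8110 km. Period T = 2π√(a³/μ) = 2π√(8110³/398600) = 7268.5 s = 121.14 min.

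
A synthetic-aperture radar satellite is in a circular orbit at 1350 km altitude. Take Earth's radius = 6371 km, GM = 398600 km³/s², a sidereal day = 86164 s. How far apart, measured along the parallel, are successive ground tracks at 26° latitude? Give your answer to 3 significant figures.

Semi-major axis a = 6371 + 1350 = 7721 km. Period T = 2π√(a³/μ) = 2π√(7721³/398600) = 6751.8 s = 112.53 min.
Node shift per orbit = (6751.8/86164) × 360° = 28.21°.
Equatorial spacing = 28.21 × 111.2 km/° = 3137 km.
At 26° latitude, spacing = 3137 × cos(26°) = 2819 km.

2820 km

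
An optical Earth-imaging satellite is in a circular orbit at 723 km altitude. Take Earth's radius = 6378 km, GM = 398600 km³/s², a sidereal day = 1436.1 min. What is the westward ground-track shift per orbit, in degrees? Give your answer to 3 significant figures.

24.9°

Semi-major axis a = 6378 + 723 = 7101 km. Period T = 2π√(a³/μ) = 2π√(7101³/398600) = 5955.1 s = 99.25 min.
During one orbit Earth rotates (5955.1 / 86166) × 360° = 24.88°.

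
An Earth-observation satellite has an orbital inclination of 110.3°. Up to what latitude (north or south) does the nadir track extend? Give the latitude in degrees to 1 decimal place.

Retrograde orbit: the ground track reaches ±(180° − i) = ±(180 − 110.3) = ±69.7°.

69.7°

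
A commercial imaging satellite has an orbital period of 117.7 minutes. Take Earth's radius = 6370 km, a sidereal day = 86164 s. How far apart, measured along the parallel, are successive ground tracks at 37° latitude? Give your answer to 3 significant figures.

2620 km

T = 117.7 min = 7062.0 s.
Node shift per orbit = (7062.0/86164) × 360° = 29.51°.
Equatorial spacing = 29.51 × 111.2 km/° = 3280 km.
At 37° latitude, spacing = 3280 × cos(37°) = 2620 km.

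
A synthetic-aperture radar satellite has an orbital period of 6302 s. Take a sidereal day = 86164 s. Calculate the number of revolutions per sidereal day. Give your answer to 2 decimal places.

Orbits per sidereal day = 86164 / 6302.0 = 13.672.

13.67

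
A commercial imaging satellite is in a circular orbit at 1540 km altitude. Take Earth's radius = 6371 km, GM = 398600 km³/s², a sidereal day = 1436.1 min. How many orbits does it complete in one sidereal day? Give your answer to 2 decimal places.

Semi-major axis a = 6371 + 1540 = 7911 km. Period T = 2π√(a³/μ) = 2π√(7911³/398600) = 7002.6 s = 116.71 min.
Orbits per sidereal day = 86166 / 7002.6 = 12.305.

12.30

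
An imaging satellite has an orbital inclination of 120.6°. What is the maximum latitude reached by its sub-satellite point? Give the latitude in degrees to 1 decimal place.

59.4°

Retrograde orbit: the ground track reaches ±(180° − i) = ±(180 − 120.6) = ±59.4°.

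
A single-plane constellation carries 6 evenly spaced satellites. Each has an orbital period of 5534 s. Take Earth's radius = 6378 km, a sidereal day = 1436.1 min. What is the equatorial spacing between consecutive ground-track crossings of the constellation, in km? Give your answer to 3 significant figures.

Single-satellite node shift = (5534.0/86166) × 360° = 23.12°.
With 6 satellites evenly phased, successive equator crossings are 23.12/6 = 3.853° apart.
That is 3.853 × 111.3 = 429 km at the equator.

429 km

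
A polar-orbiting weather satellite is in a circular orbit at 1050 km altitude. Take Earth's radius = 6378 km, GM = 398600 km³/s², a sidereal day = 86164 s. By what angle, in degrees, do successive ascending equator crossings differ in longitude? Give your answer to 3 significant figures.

26.6°

Semi-major axis a = 6378 + 1050 = 7428 km. Period T = 2π√(a³/μ) = 2π√(7428³/398600) = 6371.2 s = 106.19 min.
During one orbit Earth rotates (6371.2 / 86164) × 360° = 26.62°.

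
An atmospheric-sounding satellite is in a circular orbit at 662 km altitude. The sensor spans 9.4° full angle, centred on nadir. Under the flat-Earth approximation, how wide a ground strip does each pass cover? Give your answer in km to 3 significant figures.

109 km

Half-angle = 9.4°/2 = 4.7°.
Swath width ≈ 2h·tan(θ/2) = 2 × 662 × tan(4.7°) = 108.9 km.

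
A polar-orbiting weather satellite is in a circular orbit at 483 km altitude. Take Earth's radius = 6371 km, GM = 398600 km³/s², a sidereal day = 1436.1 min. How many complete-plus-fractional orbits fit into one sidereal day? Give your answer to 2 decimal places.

15.26

Semi-major axis a = 6371 + 483 = 6854 km. Period T = 2π√(a³/μ) = 2π√(6854³/398600) = 5647.1 s = 94.12 min.
Orbits per sidereal day = 86166 / 5647.1 = 15.258.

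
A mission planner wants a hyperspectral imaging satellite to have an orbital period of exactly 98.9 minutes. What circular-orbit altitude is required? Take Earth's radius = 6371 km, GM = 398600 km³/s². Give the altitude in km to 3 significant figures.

T = 98.9 min = 5934.0 s.
From T = 2π√(a³/μ): a = (μ T²/4π²)^(1/3) = (398600 × 5934.0² / 4π²)^(1/3) = 7084 km.
Altitude h = a − R = 7084 − 6371 = 713 km.

713 km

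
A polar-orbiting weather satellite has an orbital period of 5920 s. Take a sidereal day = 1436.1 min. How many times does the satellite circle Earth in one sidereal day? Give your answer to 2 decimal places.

14.56

Orbits per sidereal day = 86166 / 5920.0 = 14.555.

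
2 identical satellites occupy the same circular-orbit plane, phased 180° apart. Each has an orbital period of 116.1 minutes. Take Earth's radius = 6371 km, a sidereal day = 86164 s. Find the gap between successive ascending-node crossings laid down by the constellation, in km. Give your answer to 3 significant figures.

1620 km

T = 116.1 min = 6966.0 s.
Single-satellite node shift = (6966.0/86164) × 360° = 29.10°.
With 2 satellites evenly phased, successive equator crossings are 29.10/2 = 14.552° apart.
That is 14.552 × 111.2 = 1618 km at the equator.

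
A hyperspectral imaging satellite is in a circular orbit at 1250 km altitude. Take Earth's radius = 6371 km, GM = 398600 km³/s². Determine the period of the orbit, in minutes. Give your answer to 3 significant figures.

110 min

Semi-major axis a = 6371 + 1250 = 7621 km. Period T = 2π√(a³/μ) = 2π√(7621³/398600) = 6621.1 s = 110.35 min.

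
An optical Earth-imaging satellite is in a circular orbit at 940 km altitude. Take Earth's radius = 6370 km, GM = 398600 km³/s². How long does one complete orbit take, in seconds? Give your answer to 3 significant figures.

6220 seconds

Semi-major axis a = 6370 + 940 = 7310 km. Period T = 2π√(a³/μ) = 2π√(7310³/398600) = 6220.0 s = 103.67 min.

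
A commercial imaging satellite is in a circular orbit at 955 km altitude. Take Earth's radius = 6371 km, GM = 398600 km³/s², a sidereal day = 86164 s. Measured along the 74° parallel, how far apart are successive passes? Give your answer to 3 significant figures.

799 km

Semi-major axis a = 6371 + 955 = 7326 km. Period T = 2π√(a³/μ) = 2π√(7326³/398600) = 6240.4 s = 104.01 min.
Node shift per orbit = (6240.4/86164) × 360° = 26.07°.
Equatorial spacing = 26.07 × 111.2 km/° = 2899 km.
At 74° latitude, spacing = 2899 × cos(74°) = 799 km.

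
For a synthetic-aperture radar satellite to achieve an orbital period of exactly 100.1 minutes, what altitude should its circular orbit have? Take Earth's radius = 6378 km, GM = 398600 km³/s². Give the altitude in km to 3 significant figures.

T = 100.1 min = 6006.0 s.
From T = 2π√(a³/μ): a = (μ T²/4π²)^(1/3) = (398600 × 6006.0² / 4π²)^(1/3) = 7141 km.
Altitude h = a − R = 7141 − 6378 = 763 km.

763 km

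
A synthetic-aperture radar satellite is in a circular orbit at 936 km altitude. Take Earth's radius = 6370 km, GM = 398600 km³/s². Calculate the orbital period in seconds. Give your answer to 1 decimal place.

6214.9 seconds

Semi-major axis a = 6370 + 936 = 7306 km. Period T = 2π√(a³/μ) = 2π√(7306³/398600) = 6214.9 s = 103.58 min.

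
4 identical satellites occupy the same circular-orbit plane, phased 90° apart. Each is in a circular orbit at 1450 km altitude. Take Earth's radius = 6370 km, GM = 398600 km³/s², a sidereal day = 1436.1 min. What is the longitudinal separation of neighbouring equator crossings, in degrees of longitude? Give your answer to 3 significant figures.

Semi-major axis a = 6370 + 1450 = 7820 km. Period T = 2π√(a³/μ) = 2π√(7820³/398600) = 6882.1 s = 114.70 min.
Single-satellite node shift = (6882.1/86166) × 360° = 28.75°.
With 4 satellites evenly phased, successive equator crossings are 28.75/4 = 7.188° apart.

7.19°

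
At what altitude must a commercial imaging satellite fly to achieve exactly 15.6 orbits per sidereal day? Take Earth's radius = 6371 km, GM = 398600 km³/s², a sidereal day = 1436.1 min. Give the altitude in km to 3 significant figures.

Required period T = 86166 / 15.6 = 5523.5 s.
From T = 2π√(a³/μ): a = (μ T²/4π²)^(1/3) = (398600 × 5523.5² / 4π²)^(1/3) = 6754 km.
Altitude h = a − R = 6754 − 6371 = 383 km.

383 km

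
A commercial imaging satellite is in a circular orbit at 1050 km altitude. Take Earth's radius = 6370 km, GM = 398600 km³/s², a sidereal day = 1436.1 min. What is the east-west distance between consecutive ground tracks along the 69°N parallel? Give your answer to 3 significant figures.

Semi-major axis a = 6370 + 1050 = 7420 km. Period T = 2π√(a³/μ) = 2π√(7420³/398600) = 6360.9 s = 106.01 min.
Node shift per orbit = (6360.9/86166) × 360° = 26.58°.
Equatorial spacing = 26.58 × 111.2 km/° = 2955 km.
At 69° latitude, spacing = 2955 × cos(69°) = 1059 km.

1060 km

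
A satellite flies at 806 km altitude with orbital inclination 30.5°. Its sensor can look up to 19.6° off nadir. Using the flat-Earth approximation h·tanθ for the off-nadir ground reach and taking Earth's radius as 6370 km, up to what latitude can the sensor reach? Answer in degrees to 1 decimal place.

For a prograde orbit the ground track reaches latitude ±i = ±30.5°.
Sensor half-swath on the ground ≈ 806·tan(19.6°) = 287 km = 2.58° of latitude.
Maximum observable latitude ≈ 30.5 + 2.58 = 33.1°.

33.1°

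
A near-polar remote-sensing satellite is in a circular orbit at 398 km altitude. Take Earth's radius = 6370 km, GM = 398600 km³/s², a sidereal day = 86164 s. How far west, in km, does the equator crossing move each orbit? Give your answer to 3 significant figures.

Semi-major axis a = 6370 + 398 = 6768 km. Period T = 2π√(a³/μ) = 2π√(6768³/398600) = 5541.2 s = 92.35 min.
During one orbit Earth rotates (5541.2 / 86164) × 360° = 23.15°.
At the equator that is 23.15° × (2π·6370/360) km/° = 23.15 × 111.2 = 2574 km.

2570 km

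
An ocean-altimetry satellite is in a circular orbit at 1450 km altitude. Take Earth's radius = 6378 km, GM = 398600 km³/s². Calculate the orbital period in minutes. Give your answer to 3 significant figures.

115 min

Semi-major axis a = 6378 + 1450 = 7828 km. Period T = 2π√(a³/μ) = 2π√(7828³/398600) = 6892.7 s = 114.88 min.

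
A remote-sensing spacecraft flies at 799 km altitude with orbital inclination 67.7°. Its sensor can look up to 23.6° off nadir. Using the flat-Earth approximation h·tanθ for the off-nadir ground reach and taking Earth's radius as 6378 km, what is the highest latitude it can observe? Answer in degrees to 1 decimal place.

For a prograde orbit the ground track reaches latitude ±i = ±67.7°.
Sensor half-swath on the ground ≈ 799·tan(23.6°) = 349 km = 3.14° of latitude.
Maximum observable latitude ≈ 67.7 + 3.14 = 70.8°.

70.8°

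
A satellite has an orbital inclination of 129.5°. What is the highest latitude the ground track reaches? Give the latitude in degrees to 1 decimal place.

Retrograde orbit: the ground track reaches ±(180° − i) = ±(180 − 129.5) = ±50.5°.

50.5°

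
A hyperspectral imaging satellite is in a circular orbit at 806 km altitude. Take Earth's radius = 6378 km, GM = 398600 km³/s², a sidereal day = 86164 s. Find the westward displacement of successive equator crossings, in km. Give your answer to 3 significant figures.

Semi-major axis a = 6378 + 806 = 7184 km. Period T = 2π√(a³/μ) = 2π√(7184³/398600) = 6059.8 s = 101.00 min.
During one orbit Earth rotates (6059.8 / 86164) × 360° = 25.32°.
At the equator that is 25.32° × (2π·6378/360) km/° = 25.32 × 111.3 = 2818 km.

2820 km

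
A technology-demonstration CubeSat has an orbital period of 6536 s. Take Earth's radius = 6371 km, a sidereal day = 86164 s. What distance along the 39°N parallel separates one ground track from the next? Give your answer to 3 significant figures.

Node shift per orbit = (6536.0/86164) × 360° = 27.31°.
Equatorial spacing = 27.31 × 111.2 km/° = 3037 km.
At 39° latitude, spacing = 3037 × cos(39°) = 2360 km.

2360 km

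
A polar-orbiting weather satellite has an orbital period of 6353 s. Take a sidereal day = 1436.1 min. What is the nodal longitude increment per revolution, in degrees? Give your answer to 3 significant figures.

During one orbit Earth rotates (6353.0 / 86166) × 360° = 26.54°.

26.5°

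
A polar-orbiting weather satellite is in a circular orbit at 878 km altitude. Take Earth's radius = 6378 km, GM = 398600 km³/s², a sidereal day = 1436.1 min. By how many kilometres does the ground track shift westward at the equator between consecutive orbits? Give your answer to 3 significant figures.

2860 km

Semi-major axis a = 6378 + 878 = 7256 km. Period T = 2π√(a³/μ) = 2π√(7256³/398600) = 6151.2 s = 102.52 min.
During one orbit Earth rotates (6151.2 / 86166) × 360° = 25.70°.
At the equator that is 25.70° × (2π·6378/360) km/° = 25.70 × 111.3 = 2861 km.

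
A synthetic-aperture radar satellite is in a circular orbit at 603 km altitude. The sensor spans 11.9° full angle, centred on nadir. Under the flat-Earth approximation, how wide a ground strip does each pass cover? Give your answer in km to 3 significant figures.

Half-angle = 11.9°/2 = 5.95°.
Swath width ≈ 2h·tan(θ/2) = 2 × 603 × tan(5.95°) = 125.7 km.

126 km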